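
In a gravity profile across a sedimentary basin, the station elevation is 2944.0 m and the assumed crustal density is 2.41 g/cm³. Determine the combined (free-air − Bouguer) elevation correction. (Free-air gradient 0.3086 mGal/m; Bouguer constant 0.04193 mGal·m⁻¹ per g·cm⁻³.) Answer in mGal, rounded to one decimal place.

Combined gradient = 0.3086 − 0.04193 × 2.41 = 0.2075487 mGal/m
Combined elevation correction = 0.2075487 × 2944.0 = 611.0 mGal

611.0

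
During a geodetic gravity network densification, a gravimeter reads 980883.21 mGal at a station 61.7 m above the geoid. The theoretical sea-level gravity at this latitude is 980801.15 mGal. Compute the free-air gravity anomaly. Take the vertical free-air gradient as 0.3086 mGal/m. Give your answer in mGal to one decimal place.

Free-air correction = 0.3086 × 61.7 = 19.04 mGal
Free-air anomaly = 980883.21 − 980801.15 + (19.04) = 101.10 mGal

101.1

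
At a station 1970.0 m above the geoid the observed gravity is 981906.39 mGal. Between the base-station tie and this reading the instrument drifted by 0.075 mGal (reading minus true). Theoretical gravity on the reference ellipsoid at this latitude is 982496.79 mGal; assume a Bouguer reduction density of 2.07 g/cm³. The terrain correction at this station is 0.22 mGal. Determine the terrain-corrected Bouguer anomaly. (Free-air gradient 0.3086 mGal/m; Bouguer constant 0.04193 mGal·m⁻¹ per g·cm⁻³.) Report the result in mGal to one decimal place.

Drift-corrected reading = 981906.39 − (0.075) = 981906.315 mGal
Free-air correction = 0.3086 × 1970.0 = 607.94 mGal
Free-air anomaly = 981906.315 − 982496.79 + (607.94) = 17.465 mGal
Bouguer slab correction = 0.04193 × 2.07 × 1970.0 = 170.99 mGal
Simple Bouguer anomaly = 17.465 − (170.99) = -153.525 mGal
Complete Bouguer anomaly = -153.525 + 0.22 = -153.305 mGal

-153.3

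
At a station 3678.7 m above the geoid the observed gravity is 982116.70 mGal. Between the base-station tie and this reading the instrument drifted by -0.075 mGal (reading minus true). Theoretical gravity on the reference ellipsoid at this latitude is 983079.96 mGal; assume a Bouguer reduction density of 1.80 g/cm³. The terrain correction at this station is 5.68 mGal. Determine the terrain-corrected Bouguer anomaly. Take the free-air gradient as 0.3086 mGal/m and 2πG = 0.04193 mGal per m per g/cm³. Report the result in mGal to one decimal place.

-99.9

Drift-corrected reading = 982116.70 − (-0.075) = 982116.775 mGal
Free-air correction = 0.3086 × 3678.7 = 1135.25 mGal
Free-air anomaly = 982116.775 − 983079.96 + (1135.25) = 172.065 mGal
Bouguer slab correction = 0.04193 × 1.80 × 3678.7 = 277.65 mGal
Simple Bouguer anomaly = 172.065 − (277.65) = -105.585 mGal
Complete Bouguer anomaly = -105.585 + 5.68 = -99.905 mGal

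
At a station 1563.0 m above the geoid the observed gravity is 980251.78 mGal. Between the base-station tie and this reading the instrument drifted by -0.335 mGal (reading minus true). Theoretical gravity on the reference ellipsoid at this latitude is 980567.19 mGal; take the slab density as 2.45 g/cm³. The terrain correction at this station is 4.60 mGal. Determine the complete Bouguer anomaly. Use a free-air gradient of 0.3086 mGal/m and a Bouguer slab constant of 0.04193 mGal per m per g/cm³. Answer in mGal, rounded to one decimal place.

Drift-corrected reading = 980251.78 − (-0.335) = 980252.115 mGal
Free-air correction = 0.3086 × 1563.0 = 482.34 mGal
Free-air anomaly = 980252.115 − 980567.19 + (482.34) = 167.265 mGal
Bouguer slab correction = 0.04193 × 2.45 × 1563.0 = 160.56 mGal
Simple Bouguer anomaly = 167.265 − (160.56) = 6.705 mGal
Complete Bouguer anomaly = 6.705 + 4.60 = 11.305 mGal

11.3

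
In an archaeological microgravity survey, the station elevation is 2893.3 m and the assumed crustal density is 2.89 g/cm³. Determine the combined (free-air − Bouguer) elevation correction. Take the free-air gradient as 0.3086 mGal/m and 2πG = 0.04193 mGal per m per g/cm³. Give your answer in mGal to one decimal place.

Combined gradient = 0.3086 − 0.04193 × 2.89 = 0.1874223 mGal/m
Combined elevation correction = 0.1874223 × 2893.3 = 542.3 mGal

542.3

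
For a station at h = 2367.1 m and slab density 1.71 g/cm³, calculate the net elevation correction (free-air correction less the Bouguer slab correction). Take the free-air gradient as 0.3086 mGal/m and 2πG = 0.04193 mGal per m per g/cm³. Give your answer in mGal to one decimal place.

Combined gradient = 0.3086 − 0.04193 × 1.71 = 0.2368997 mGal/m
Combined elevation correction = 0.2368997 × 2367.1 = 560.8 mGal

560.8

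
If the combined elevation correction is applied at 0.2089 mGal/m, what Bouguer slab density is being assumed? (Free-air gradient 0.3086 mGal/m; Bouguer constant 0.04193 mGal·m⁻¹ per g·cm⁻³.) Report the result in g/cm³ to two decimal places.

0.2089 = 0.3086 − 0.04193 × ρ
ρ = (0.3086 − 0.2089) / 0.04193 = 2.38 g/cm³

2.38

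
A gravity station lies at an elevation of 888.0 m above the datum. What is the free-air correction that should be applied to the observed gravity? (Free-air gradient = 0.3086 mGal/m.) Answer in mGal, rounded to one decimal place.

274.0

Free-air correction = 0.3086 × 888.0 = 274.0 mGal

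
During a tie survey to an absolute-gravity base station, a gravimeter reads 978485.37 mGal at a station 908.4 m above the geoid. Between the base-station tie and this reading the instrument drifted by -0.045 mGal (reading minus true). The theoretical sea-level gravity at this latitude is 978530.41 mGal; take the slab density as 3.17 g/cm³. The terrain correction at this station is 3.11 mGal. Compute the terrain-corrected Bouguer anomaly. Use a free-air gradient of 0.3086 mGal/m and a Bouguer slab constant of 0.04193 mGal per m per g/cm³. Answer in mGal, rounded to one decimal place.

117.7

Drift-corrected reading = 978485.37 − (-0.045) = 978485.415 mGal
Free-air correction = 0.3086 × 908.4 = 280.33 mGal
Free-air anomaly = 978485.415 − 978530.41 + (280.33) = 235.335 mGal
Bouguer slab correction = 0.04193 × 3.17 × 908.4 = 120.74 mGal
Simple Bouguer anomaly = 235.335 − (120.74) = 114.595 mGal
Complete Bouguer anomaly = 114.595 + 3.11 = 117.705 mGal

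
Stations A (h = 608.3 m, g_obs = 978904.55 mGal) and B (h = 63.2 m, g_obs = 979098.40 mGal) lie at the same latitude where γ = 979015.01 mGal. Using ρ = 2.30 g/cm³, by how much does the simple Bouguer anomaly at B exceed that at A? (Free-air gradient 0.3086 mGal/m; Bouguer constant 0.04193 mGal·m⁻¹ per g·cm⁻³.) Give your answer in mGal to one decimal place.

Δg_SB(A) = 978904.55 − 979015.01 + 0.3086×608.3 − 0.04193×2.30×608.3 = 18.60 mGal
Δg_SB(B) = 979098.40 − 979015.01 + 0.3086×63.2 − 0.04193×2.30×63.2 = 96.80 mGal
Difference = 96.80 − (18.60) = 78.20 mGal

78.2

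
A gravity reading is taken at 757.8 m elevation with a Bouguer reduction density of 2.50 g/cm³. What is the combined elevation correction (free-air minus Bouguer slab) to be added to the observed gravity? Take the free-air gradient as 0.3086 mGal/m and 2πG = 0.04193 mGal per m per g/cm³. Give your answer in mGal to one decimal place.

Combined gradient = 0.3086 − 0.04193 × 2.50 = 0.2037750 mGal/m
Combined elevation correction = 0.2037750 × 757.8 = 154.4 mGal

154.4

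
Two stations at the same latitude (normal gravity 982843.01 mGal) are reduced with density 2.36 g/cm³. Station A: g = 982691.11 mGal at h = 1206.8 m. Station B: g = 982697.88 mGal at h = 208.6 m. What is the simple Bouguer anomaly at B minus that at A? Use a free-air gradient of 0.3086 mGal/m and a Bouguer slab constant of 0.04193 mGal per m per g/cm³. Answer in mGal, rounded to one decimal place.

Δg_SB(A) = 982691.11 − 982843.01 + 0.3086×1206.8 − 0.04193×2.36×1206.8 = 101.10 mGal
Δg_SB(B) = 982697.88 − 982843.01 + 0.3086×208.6 − 0.04193×2.36×208.6 = -101.40 mGal
Difference = -101.40 − (101.10) = -202.50 mGal

-202.5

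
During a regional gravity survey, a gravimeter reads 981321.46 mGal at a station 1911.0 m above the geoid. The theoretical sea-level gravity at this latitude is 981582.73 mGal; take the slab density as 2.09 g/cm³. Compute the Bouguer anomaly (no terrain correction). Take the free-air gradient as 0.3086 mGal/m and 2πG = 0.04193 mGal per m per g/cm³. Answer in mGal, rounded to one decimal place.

Free-air correction = 0.3086 × 1911.0 = 589.73 mGal
Free-air anomaly = 981321.46 − 981582.73 + (589.73) = 328.46 mGal
Bouguer slab correction = 0.04193 × 2.09 × 1911.0 = 167.47 mGal
Simple Bouguer anomaly = 328.46 − (167.47) = 160.99 mGal

161.0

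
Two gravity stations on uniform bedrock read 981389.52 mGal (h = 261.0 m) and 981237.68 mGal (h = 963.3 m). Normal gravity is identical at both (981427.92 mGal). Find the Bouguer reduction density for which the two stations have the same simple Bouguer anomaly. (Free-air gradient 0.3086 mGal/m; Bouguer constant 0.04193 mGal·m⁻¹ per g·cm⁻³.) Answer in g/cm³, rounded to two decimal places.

2.20

Δg_obs = 981237.68 − 981389.52 = -151.84 mGal over Δh = 963.3 − 261.0 = 702.3 m
Equal Bouguer anomalies ⇒ Δg_obs + (0.3086 − 0.04193ρ)·Δh = 0
0.3086 − 0.04193ρ = −Δg_obs/Δh = 0.21620
ρ = (0.3086 − 0.21620) / 0.04193 = 2.20 g/cm³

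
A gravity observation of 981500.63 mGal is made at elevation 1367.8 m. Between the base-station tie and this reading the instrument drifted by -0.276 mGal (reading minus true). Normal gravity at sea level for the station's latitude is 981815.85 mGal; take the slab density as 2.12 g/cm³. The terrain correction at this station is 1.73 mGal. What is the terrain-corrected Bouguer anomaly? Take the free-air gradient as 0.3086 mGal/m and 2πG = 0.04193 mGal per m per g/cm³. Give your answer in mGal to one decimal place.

-12.7

Drift-corrected reading = 981500.63 − (-0.276) = 981500.906 mGal
Free-air correction = 0.3086 × 1367.8 = 422.10 mGal
Free-air anomaly = 981500.906 − 981815.85 + (422.10) = 107.156 mGal
Bouguer slab correction = 0.04193 × 2.12 × 1367.8 = 121.59 mGal
Simple Bouguer anomaly = 107.156 − (121.59) = -14.434 mGal
Complete Bouguer anomaly = -14.434 + 1.73 = -12.704 mGal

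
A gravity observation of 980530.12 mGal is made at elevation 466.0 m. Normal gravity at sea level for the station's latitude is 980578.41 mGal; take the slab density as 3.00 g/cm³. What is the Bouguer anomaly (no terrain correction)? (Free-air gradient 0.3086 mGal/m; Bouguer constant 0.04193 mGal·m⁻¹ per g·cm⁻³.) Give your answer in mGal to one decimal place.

36.9

Free-air correction = 0.3086 × 466.0 = 143.81 mGal
Free-air anomaly = 980530.12 − 980578.41 + (143.81) = 95.52 mGal
Bouguer slab correction = 0.04193 × 3.00 × 466.0 = 58.62 mGal
Simple Bouguer anomaly = 95.52 − (58.62) = 36.90 mGal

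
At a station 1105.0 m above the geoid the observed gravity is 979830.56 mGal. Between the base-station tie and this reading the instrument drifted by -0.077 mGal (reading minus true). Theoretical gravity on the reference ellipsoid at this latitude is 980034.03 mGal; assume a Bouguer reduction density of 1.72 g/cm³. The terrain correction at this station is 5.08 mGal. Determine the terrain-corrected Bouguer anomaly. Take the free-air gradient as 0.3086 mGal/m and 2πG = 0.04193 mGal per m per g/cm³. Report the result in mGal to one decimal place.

Drift-corrected reading = 979830.56 − (-0.077) = 979830.637 mGal
Free-air correction = 0.3086 × 1105.0 = 341.00 mGal
Free-air anomaly = 979830.637 − 980034.03 + (341.00) = 137.607 mGal
Bouguer slab correction = 0.04193 × 1.72 × 1105.0 = 79.69 mGal
Simple Bouguer anomaly = 137.607 − (79.69) = 57.917 mGal
Complete Bouguer anomaly = 57.917 + 5.08 = 62.997 mGal

63.0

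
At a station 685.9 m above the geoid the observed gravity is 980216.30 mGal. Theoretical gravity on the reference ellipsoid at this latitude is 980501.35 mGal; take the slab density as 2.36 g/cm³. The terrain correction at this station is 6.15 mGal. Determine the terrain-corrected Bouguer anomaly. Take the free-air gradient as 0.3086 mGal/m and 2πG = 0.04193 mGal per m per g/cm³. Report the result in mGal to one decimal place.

Free-air correction = 0.3086 × 685.9 = 211.67 mGal
Free-air anomaly = 980216.30 − 980501.35 + (211.67) = -73.38 mGal
Bouguer slab correction = 0.04193 × 2.36 × 685.9 = 67.87 mGal
Simple Bouguer anomaly = -73.38 − (67.87) = -141.25 mGal
Complete Bouguer anomaly = -141.25 + 6.15 = -135.10 mGal

-135.1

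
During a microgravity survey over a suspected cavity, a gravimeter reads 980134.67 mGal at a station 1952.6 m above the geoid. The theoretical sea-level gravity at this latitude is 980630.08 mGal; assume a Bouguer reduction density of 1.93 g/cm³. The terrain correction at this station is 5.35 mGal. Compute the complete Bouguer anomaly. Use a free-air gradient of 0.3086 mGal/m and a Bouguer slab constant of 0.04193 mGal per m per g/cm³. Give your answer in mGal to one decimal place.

-45.5

Free-air correction = 0.3086 × 1952.6 = 602.57 mGal
Free-air anomaly = 980134.67 − 980630.08 + (602.57) = 107.16 mGal
Bouguer slab correction = 0.04193 × 1.93 × 1952.6 = 158.01 mGal
Simple Bouguer anomaly = 107.16 − (158.01) = -50.85 mGal
Complete Bouguer anomaly = -50.85 + 5.35 = -45.50 mGal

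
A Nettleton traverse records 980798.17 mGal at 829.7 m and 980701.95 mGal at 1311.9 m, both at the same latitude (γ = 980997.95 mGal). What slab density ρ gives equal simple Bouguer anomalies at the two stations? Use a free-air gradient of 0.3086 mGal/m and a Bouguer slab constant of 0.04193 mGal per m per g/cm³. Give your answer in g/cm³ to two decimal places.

2.60

Δg_obs = 980701.95 − 980798.17 = -96.22 mGal over Δh = 1311.9 − 829.7 = 482.2 m
Equal Bouguer anomalies ⇒ Δg_obs + (0.3086 − 0.04193ρ)·Δh = 0
0.3086 − 0.04193ρ = −Δg_obs/Δh = 0.19954
ρ = (0.3086 − 0.19954) / 0.04193 = 2.60 g/cm³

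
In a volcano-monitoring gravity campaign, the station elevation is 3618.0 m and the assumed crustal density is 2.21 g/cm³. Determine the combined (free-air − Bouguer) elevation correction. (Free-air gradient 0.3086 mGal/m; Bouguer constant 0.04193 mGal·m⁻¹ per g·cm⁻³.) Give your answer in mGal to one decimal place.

Combined gradient = 0.3086 − 0.04193 × 2.21 = 0.2159347 mGal/m
Combined elevation correction = 0.2159347 × 3618.0 = 781.3 mGal

781.3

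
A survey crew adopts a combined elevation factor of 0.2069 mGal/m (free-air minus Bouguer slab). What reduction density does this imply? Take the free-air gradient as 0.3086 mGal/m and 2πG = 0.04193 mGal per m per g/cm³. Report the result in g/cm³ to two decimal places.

2.43

0.2069 = 0.3086 − 0.04193 × ρ
ρ = (0.3086 − 0.2069) / 0.04193 = 2.43 g/cm³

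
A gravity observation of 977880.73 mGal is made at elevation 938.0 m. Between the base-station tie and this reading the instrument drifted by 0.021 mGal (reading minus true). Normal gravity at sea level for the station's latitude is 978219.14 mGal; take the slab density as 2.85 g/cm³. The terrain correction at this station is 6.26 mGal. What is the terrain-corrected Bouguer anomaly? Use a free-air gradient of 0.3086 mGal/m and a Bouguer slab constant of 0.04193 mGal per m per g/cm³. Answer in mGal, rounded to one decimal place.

-154.8

Drift-corrected reading = 977880.73 − (0.021) = 977880.709 mGal
Free-air correction = 0.3086 × 938.0 = 289.47 mGal
Free-air anomaly = 977880.709 − 978219.14 + (289.47) = -48.961 mGal
Bouguer slab correction = 0.04193 × 2.85 × 938.0 = 112.09 mGal
Simple Bouguer anomaly = -48.961 − (112.09) = -161.051 mGal
Complete Bouguer anomaly = -161.051 + 6.26 = -154.791 mGal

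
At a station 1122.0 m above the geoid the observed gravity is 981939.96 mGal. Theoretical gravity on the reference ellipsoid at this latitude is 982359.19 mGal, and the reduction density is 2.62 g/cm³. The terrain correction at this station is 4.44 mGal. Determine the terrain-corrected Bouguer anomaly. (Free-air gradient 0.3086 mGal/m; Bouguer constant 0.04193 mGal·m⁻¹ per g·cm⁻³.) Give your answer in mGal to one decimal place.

-191.8

Free-air correction = 0.3086 × 1122.0 = 346.25 mGal
Free-air anomaly = 981939.96 − 982359.19 + (346.25) = -72.98 mGal
Bouguer slab correction = 0.04193 × 2.62 × 1122.0 = 123.26 mGal
Simple Bouguer anomaly = -72.98 − (123.26) = -196.24 mGal
Complete Bouguer anomaly = -196.24 + 4.44 = -191.80 mGal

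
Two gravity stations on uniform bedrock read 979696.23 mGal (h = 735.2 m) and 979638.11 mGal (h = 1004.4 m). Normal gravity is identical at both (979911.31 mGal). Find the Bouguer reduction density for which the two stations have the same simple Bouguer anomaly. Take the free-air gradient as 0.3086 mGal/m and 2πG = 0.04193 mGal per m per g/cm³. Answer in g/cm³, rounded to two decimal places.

2.21

Δg_obs = 979638.11 − 979696.23 = -58.12 mGal over Δh = 1004.4 − 735.2 = 269.2 m
Equal Bouguer anomalies ⇒ Δg_obs + (0.3086 − 0.04193ρ)·Δh = 0
0.3086 − 0.04193ρ = −Δg_obs/Δh = 0.21590
ρ = (0.3086 − 0.21590) / 0.04193 = 2.21 g/cm³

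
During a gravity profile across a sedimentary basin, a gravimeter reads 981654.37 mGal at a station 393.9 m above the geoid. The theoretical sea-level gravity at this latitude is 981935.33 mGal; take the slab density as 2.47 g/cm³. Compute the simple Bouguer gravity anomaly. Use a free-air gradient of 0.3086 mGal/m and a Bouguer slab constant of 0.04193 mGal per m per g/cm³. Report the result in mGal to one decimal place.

-200.2

Free-air correction = 0.3086 × 393.9 = 121.56 mGal
Free-air anomaly = 981654.37 − 981935.33 + (121.56) = -159.40 mGal
Bouguer slab correction = 0.04193 × 2.47 × 393.9 = 40.80 mGal
Simple Bouguer anomaly = -159.40 − (40.80) = -200.20 mGal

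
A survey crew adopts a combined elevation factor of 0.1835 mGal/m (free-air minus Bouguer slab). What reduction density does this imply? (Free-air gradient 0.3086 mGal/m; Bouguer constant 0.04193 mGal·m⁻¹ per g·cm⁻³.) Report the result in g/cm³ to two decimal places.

2.98

0.1835 = 0.3086 − 0.04193 × ρ
ρ = (0.3086 − 0.1835) / 0.04193 = 2.98 g/cm³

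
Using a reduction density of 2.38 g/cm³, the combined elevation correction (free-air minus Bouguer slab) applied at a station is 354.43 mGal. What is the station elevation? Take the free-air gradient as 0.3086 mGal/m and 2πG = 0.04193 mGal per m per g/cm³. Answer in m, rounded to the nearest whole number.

Combined gradient = 0.3086 − 0.04193 × 2.38 = 0.2088066 mGal/m
h = 354.43 / 0.2088066 = 1697.41 m

1697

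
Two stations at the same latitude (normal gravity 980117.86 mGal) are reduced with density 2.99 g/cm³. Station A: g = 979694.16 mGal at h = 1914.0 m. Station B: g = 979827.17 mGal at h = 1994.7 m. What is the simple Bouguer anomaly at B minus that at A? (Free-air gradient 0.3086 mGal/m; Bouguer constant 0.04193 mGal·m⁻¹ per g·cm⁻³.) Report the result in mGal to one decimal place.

Δg_SB(A) = 979694.16 − 980117.86 + 0.3086×1914.0 − 0.04193×2.99×1914.0 = -73.00 mGal
Δg_SB(B) = 979827.17 − 980117.86 + 0.3086×1994.7 − 0.04193×2.99×1994.7 = 74.80 mGal
Difference = 74.80 − (-73.00) = 147.80 mGal

147.8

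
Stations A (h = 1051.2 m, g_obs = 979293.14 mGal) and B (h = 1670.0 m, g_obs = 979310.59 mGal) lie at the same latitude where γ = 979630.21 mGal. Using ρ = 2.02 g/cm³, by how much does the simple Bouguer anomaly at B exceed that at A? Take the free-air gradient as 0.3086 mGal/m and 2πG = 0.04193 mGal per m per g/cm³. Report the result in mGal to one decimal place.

156.0

Δg_SB(A) = 979293.14 − 979630.21 + 0.3086×1051.2 − 0.04193×2.02×1051.2 = -101.70 mGal
Δg_SB(B) = 979310.59 − 979630.21 + 0.3086×1670.0 − 0.04193×2.02×1670.0 = 54.30 mGal
Difference = 54.30 − (-101.70) = 156.00 mGal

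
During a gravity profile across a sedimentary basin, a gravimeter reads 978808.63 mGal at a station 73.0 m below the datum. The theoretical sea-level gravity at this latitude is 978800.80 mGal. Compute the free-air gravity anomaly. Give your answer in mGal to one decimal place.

-14.7

Free-air correction = 0.3086 × -73.0 = -22.53 mGal
Free-air anomaly = 978808.63 − 978800.80 + (-22.53) = -14.70 mGal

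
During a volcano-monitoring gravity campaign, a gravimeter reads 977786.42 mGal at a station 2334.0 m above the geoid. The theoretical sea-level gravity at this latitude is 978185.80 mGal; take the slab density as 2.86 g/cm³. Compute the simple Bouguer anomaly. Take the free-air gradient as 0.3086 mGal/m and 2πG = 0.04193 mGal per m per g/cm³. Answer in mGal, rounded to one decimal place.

Free-air correction = 0.3086 × 2334.0 = 720.27 mGal
Free-air anomaly = 977786.42 − 978185.80 + (720.27) = 320.89 mGal
Bouguer slab correction = 0.04193 × 2.86 × 2334.0 = 279.89 mGal
Simple Bouguer anomaly = 320.89 − (279.89) = 41.00 mGal

41.0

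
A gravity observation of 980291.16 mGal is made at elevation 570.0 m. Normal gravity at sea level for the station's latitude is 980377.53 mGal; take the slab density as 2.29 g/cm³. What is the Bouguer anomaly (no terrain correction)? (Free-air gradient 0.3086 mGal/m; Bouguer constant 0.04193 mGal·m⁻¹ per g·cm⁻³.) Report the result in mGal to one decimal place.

Free-air correction = 0.3086 × 570.0 = 175.90 mGal
Free-air anomaly = 980291.16 − 980377.53 + (175.90) = 89.53 mGal
Bouguer slab correction = 0.04193 × 2.29 × 570.0 = 54.73 mGal
Simple Bouguer anomaly = 89.53 − (54.73) = 34.80 mGal

34.8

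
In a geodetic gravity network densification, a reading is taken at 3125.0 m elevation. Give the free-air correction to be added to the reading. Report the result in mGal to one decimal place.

964.4

Free-air correction = 0.3086 × 3125.0 = 964.4 mGal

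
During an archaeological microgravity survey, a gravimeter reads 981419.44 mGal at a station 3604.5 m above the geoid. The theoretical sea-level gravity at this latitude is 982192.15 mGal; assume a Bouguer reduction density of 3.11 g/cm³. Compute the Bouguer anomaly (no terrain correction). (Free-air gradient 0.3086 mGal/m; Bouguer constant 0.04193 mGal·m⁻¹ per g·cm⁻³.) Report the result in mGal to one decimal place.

Free-air correction = 0.3086 × 3604.5 = 1112.35 mGal
Free-air anomaly = 981419.44 − 982192.15 + (1112.35) = 339.64 mGal
Bouguer slab correction = 0.04193 × 3.11 × 3604.5 = 470.04 mGal
Simple Bouguer anomaly = 339.64 − (470.04) = -130.40 mGal

-130.4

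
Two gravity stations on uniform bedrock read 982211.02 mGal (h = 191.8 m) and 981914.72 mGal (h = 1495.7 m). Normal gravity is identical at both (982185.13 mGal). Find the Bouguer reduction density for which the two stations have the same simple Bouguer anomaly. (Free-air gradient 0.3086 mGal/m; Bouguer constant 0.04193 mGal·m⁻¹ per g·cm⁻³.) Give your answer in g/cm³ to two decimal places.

1.94

Δg_obs = 981914.72 − 982211.02 = -296.30 mGal over Δh = 1495.7 − 191.8 = 1303.9 m
Equal Bouguer anomalies ⇒ Δg_obs + (0.3086 − 0.04193ρ)·Δh = 0
0.3086 − 0.04193ρ = −Δg_obs/Δh = 0.22724
ρ = (0.3086 − 0.22724) / 0.04193 = 1.94 g/cm³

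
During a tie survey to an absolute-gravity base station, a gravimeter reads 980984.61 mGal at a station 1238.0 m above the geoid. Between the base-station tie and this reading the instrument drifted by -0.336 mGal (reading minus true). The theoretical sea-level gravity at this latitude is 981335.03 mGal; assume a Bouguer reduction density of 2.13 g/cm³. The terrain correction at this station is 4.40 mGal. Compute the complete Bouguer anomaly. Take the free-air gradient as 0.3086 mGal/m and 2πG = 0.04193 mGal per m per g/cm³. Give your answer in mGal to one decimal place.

Drift-corrected reading = 980984.61 − (-0.336) = 980984.946 mGal
Free-air correction = 0.3086 × 1238.0 = 382.05 mGal
Free-air anomaly = 980984.946 − 981335.03 + (382.05) = 31.966 mGal
Bouguer slab correction = 0.04193 × 2.13 × 1238.0 = 110.57 mGal
Simple Bouguer anomaly = 31.966 − (110.57) = -78.604 mGal
Complete Bouguer anomaly = -78.604 + 4.40 = -74.204 mGal

-74.2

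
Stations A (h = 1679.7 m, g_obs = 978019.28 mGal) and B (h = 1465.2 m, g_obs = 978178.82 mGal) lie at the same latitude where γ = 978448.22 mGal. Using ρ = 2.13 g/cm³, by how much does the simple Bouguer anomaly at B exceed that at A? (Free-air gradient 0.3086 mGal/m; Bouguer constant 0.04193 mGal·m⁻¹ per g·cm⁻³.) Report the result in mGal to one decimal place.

112.5

Δg_SB(A) = 978019.28 − 978448.22 + 0.3086×1679.7 − 0.04193×2.13×1679.7 = -60.60 mGal
Δg_SB(B) = 978178.82 − 978448.22 + 0.3086×1465.2 − 0.04193×2.13×1465.2 = 51.90 mGal
Difference = 51.90 − (-60.60) = 112.50 mGal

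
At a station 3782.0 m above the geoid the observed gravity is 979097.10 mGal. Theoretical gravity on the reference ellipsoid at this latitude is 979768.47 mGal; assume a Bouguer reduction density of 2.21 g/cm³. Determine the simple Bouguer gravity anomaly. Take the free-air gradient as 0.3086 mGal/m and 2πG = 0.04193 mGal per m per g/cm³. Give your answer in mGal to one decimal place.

145.3

Free-air correction = 0.3086 × 3782.0 = 1167.13 mGal
Free-air anomaly = 979097.10 − 979768.47 + (1167.13) = 495.76 mGal
Bouguer slab correction = 0.04193 × 2.21 × 3782.0 = 350.46 mGal
Simple Bouguer anomaly = 495.76 − (350.46) = 145.30 mGal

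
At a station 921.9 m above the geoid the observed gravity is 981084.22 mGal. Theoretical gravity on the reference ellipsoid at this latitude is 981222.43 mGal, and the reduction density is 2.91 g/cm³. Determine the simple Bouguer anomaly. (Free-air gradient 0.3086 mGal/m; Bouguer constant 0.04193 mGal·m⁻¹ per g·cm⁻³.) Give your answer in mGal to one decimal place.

Free-air correction = 0.3086 × 921.9 = 284.50 mGal
Free-air anomaly = 981084.22 − 981222.43 + (284.50) = 146.29 mGal
Bouguer slab correction = 0.04193 × 2.91 × 921.9 = 112.49 mGal
Simple Bouguer anomaly = 146.29 − (112.49) = 33.80 mGal

33.8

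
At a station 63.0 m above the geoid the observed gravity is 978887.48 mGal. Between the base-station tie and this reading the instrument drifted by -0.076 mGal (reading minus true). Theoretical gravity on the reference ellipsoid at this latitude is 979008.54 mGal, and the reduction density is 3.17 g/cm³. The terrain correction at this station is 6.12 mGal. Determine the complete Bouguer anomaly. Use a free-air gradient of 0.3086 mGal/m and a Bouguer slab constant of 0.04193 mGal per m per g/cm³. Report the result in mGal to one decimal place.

Drift-corrected reading = 978887.48 − (-0.076) = 978887.556 mGal
Free-air correction = 0.3086 × 63.0 = 19.44 mGal
Free-air anomaly = 978887.556 − 979008.54 + (19.44) = -101.544 mGal
Bouguer slab correction = 0.04193 × 3.17 × 63.0 = 8.37 mGal
Simple Bouguer anomaly = -101.544 − (8.37) = -109.914 mGal
Complete Bouguer anomaly = -109.914 + 6.12 = -103.794 mGal

-103.8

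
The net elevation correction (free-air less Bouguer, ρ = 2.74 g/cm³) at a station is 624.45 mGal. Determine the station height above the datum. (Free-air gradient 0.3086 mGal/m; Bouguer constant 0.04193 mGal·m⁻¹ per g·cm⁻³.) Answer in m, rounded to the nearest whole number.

Combined gradient = 0.3086 − 0.04193 × 2.74 = 0.1937118 mGal/m
h = 624.45 / 0.1937118 = 3223.60 m

3224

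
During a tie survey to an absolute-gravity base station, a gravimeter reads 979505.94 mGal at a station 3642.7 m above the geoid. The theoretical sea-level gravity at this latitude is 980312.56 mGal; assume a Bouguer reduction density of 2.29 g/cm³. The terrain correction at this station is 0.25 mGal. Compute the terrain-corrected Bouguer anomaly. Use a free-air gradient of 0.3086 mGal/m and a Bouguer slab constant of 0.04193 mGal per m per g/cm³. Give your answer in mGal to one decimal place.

Free-air correction = 0.3086 × 3642.7 = 1124.14 mGal
Free-air anomaly = 979505.94 − 980312.56 + (1124.14) = 317.52 mGal
Bouguer slab correction = 0.04193 × 2.29 × 3642.7 = 349.77 mGal
Simple Bouguer anomaly = 317.52 − (349.77) = -32.25 mGal
Complete Bouguer anomaly = -32.25 + 0.25 = -32.00 mGal

-32.0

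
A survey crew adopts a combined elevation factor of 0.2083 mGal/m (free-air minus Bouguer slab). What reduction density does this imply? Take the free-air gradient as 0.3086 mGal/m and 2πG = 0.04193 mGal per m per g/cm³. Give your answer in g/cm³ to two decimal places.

0.2083 = 0.3086 − 0.04193 × ρ
ρ = (0.3086 − 0.2083) / 0.04193 = 2.39 g/cm³

2.39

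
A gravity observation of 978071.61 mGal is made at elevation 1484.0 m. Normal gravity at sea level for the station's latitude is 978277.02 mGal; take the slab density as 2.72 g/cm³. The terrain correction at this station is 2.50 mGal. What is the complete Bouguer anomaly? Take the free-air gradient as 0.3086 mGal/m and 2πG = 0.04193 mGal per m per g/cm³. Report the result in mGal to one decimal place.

85.8

Free-air correction = 0.3086 × 1484.0 = 457.96 mGal
Free-air anomaly = 978071.61 − 978277.02 + (457.96) = 252.55 mGal
Bouguer slab correction = 0.04193 × 2.72 × 1484.0 = 169.25 mGal
Simple Bouguer anomaly = 252.55 − (169.25) = 83.30 mGal
Complete Bouguer anomaly = 83.30 + 2.50 = 85.80 mGal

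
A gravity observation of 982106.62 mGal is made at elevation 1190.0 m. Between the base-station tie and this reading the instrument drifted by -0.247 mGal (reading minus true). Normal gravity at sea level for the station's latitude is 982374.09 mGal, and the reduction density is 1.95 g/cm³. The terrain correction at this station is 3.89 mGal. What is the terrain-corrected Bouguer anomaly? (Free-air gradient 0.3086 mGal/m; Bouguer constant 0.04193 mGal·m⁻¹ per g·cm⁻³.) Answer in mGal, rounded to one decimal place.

6.6

Drift-corrected reading = 982106.62 − (-0.247) = 982106.867 mGal
Free-air correction = 0.3086 × 1190.0 = 367.23 mGal
Free-air anomaly = 982106.867 − 982374.09 + (367.23) = 100.007 mGal
Bouguer slab correction = 0.04193 × 1.95 × 1190.0 = 97.30 mGal
Simple Bouguer anomaly = 100.007 − (97.30) = 2.707 mGal
Complete Bouguer anomaly = 2.707 + 3.89 = 6.597 mGal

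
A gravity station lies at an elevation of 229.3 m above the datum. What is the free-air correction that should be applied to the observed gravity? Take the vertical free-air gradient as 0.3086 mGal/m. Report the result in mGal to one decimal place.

70.8

Free-air correction = 0.3086 × 229.3 = 70.8 mGal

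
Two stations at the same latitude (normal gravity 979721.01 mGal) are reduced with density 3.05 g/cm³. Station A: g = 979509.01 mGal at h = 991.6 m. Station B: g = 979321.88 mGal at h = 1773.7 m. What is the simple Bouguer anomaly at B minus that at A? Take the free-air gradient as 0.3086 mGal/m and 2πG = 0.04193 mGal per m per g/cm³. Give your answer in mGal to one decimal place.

Δg_SB(A) = 979509.01 − 979721.01 + 0.3086×991.6 − 0.04193×3.05×991.6 = -32.80 mGal
Δg_SB(B) = 979321.88 − 979721.01 + 0.3086×1773.7 − 0.04193×3.05×1773.7 = -78.60 mGal
Difference = -78.60 − (-32.80) = -45.80 mGal

-45.8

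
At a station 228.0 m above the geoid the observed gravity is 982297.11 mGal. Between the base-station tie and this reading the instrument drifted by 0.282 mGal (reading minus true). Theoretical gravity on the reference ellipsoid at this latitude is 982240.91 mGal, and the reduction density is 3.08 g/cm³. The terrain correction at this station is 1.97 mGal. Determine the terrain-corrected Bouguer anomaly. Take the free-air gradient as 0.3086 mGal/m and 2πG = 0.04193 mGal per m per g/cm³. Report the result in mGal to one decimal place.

Drift-corrected reading = 982297.11 − (0.282) = 982296.828 mGal
Free-air correction = 0.3086 × 228.0 = 70.36 mGal
Free-air anomaly = 982296.828 − 982240.91 + (70.36) = 126.278 mGal
Bouguer slab correction = 0.04193 × 3.08 × 228.0 = 29.44 mGal
Simple Bouguer anomaly = 126.278 − (29.44) = 96.838 mGal
Complete Bouguer anomaly = 96.838 + 1.97 = 98.808 mGal

98.8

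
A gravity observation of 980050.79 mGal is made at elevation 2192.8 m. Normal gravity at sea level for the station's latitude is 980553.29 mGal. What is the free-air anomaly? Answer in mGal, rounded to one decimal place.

Free-air correction = 0.3086 × 2192.8 = 676.70 mGal
Free-air anomaly = 980050.79 − 980553.29 + (676.70) = 174.20 mGal

174.2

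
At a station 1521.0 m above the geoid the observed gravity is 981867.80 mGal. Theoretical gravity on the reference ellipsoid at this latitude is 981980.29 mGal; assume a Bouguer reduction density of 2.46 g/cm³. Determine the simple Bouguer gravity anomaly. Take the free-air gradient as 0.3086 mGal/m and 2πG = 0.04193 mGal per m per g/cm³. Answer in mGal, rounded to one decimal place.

Free-air correction = 0.3086 × 1521.0 = 469.38 mGal
Free-air anomaly = 981867.80 − 981980.29 + (469.38) = 356.89 mGal
Bouguer slab correction = 0.04193 × 2.46 × 1521.0 = 156.89 mGal
Simple Bouguer anomaly = 356.89 − (156.89) = 200.00 mGal

200.0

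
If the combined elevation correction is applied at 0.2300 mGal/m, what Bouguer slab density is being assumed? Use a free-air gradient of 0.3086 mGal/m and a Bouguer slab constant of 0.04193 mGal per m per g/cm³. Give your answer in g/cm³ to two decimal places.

0.2300 = 0.3086 − 0.04193 × ρ
ρ = (0.3086 − 0.2300) / 0.04193 = 1.87 g/cm³

1.87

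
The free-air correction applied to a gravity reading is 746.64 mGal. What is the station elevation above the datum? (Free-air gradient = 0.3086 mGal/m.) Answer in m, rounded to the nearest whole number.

h = 746.64 / 0.3086 = 2419.44 m

2419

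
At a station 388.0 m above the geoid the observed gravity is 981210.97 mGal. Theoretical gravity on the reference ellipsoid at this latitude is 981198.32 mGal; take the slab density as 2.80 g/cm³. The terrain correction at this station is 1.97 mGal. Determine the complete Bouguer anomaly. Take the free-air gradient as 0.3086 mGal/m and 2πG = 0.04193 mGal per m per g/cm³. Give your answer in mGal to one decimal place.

88.8

Free-air correction = 0.3086 × 388.0 = 119.74 mGal
Free-air anomaly = 981210.97 − 981198.32 + (119.74) = 132.39 mGal
Bouguer slab correction = 0.04193 × 2.80 × 388.0 = 45.55 mGal
Simple Bouguer anomaly = 132.39 − (45.55) = 86.84 mGal
Complete Bouguer anomaly = 86.84 + 1.97 = 88.81 mGal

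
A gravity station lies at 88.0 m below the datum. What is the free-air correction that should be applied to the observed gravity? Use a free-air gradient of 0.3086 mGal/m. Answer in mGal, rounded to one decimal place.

Free-air correction = 0.3086 × -88.0 = -27.2 mGal

-27.2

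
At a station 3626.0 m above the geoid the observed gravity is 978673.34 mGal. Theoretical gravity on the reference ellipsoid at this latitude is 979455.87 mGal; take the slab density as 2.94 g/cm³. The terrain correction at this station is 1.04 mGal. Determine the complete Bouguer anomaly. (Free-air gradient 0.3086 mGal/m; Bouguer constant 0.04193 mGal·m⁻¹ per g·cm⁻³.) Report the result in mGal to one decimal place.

-109.5

Free-air correction = 0.3086 × 3626.0 = 1118.98 mGal
Free-air anomaly = 978673.34 − 979455.87 + (1118.98) = 336.45 mGal
Bouguer slab correction = 0.04193 × 2.94 × 3626.0 = 446.99 mGal
Simple Bouguer anomaly = 336.45 − (446.99) = -110.54 mGal
Complete Bouguer anomaly = -110.54 + 1.04 = -109.50 mGal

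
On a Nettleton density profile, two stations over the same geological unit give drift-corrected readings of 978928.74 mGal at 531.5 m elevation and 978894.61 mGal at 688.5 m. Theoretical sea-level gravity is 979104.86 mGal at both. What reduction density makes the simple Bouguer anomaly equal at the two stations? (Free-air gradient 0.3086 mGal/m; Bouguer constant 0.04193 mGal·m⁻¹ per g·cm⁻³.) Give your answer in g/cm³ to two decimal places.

2.18

Δg_obs = 978894.61 − 978928.74 = -34.13 mGal over Δh = 688.5 − 531.5 = 157.0 m
Equal Bouguer anomalies ⇒ Δg_obs + (0.3086 − 0.04193ρ)·Δh = 0
0.3086 − 0.04193ρ = −Δg_obs/Δh = 0.21739
ρ = (0.3086 − 0.21739) / 0.04193 = 2.18 g/cm³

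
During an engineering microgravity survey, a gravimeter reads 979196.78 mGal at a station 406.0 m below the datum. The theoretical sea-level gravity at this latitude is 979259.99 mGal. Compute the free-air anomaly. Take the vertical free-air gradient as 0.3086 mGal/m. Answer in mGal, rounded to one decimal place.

-188.5

Free-air correction = 0.3086 × -406.0 = -125.29 mGal
Free-air anomaly = 979196.78 − 979259.99 + (-125.29) = -188.50 mGal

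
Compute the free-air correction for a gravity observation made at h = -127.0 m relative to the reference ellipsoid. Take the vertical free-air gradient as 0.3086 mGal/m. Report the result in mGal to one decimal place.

Free-air correction = 0.3086 × -127.0 = -39.2 mGal

-39.2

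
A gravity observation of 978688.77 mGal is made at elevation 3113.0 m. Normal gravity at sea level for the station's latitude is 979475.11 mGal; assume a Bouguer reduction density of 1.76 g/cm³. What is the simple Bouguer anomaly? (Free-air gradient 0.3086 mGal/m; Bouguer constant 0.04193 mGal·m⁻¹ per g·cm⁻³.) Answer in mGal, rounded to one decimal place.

-55.4

Free-air correction = 0.3086 × 3113.0 = 960.67 mGal
Free-air anomaly = 978688.77 − 979475.11 + (960.67) = 174.33 mGal
Bouguer slab correction = 0.04193 × 1.76 × 3113.0 = 229.73 mGal
Simple Bouguer anomaly = 174.33 − (229.73) = -55.40 mGal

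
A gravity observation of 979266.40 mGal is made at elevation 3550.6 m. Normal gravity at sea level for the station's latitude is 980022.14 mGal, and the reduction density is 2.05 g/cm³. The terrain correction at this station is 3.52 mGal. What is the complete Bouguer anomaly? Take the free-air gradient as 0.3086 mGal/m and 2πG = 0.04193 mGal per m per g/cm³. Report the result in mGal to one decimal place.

38.3

Free-air correction = 0.3086 × 3550.6 = 1095.72 mGal
Free-air anomaly = 979266.40 − 980022.14 + (1095.72) = 339.98 mGal
Bouguer slab correction = 0.04193 × 2.05 × 3550.6 = 305.20 mGal
Simple Bouguer anomaly = 339.98 − (305.20) = 34.78 mGal
Complete Bouguer anomaly = 34.78 + 3.52 = 38.30 mGal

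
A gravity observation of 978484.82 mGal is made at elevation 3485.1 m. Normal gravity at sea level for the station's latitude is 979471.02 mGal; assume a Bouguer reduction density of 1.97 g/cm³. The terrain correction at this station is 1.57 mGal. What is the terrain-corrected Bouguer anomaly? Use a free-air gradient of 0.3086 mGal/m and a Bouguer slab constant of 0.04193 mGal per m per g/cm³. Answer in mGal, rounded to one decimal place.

-197.0

Free-air correction = 0.3086 × 3485.1 = 1075.50 mGal
Free-air anomaly = 978484.82 − 979471.02 + (1075.50) = 89.30 mGal
Bouguer slab correction = 0.04193 × 1.97 × 3485.1 = 287.88 mGal
Simple Bouguer anomaly = 89.30 − (287.88) = -198.58 mGal
Complete Bouguer anomaly = -198.58 + 1.57 = -197.01 mGal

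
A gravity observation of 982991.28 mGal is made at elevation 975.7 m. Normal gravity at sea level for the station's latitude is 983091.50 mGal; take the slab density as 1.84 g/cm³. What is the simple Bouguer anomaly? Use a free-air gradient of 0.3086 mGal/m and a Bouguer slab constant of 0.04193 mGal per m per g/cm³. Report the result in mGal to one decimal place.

Free-air correction = 0.3086 × 975.7 = 301.10 mGal
Free-air anomaly = 982991.28 − 983091.50 + (301.10) = 200.88 mGal
Bouguer slab correction = 0.04193 × 1.84 × 975.7 = 75.28 mGal
Simple Bouguer anomaly = 200.88 − (75.28) = 125.60 mGal

125.6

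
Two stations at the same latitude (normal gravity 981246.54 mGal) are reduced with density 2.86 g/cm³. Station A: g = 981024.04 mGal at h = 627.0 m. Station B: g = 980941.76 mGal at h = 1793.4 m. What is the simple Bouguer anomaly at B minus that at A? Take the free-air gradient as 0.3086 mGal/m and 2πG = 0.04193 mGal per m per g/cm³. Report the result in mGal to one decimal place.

Δg_SB(A) = 981024.04 − 981246.54 + 0.3086×627.0 − 0.04193×2.86×627.0 = -104.20 mGal
Δg_SB(B) = 980941.76 − 981246.54 + 0.3086×1793.4 − 0.04193×2.86×1793.4 = 33.60 mGal
Difference = 33.60 − (-104.20) = 137.80 mGal

137.8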